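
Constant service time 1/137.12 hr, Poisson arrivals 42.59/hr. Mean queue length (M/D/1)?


ρ = 42.59/137.12 = 0.3106
M/D/1: Lq = ρ²/(2(1−ρ)) = 0.09647/(2·0.6894) = 0.06997

Final: 0.06997


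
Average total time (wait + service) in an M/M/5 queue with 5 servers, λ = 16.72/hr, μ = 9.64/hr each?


a = 1.7344; ρ = 0.3469; P₀ = 0.175885
Lq = P₀·a^c·ρ/(c!(1−ρ)²) = 0.01871
Wq = Lq/λ = 0.01871/16.72 = 0.001119 hr
W = Wq + 1/μ = 0.001119 + 0.10373 = 0.10485 hr

Final: 0.10485 hr


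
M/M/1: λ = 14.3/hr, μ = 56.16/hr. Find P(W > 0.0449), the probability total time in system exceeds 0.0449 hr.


W ~ Exponential(μ−λ) for M/M/1.
μ − λ = 56.16 − 14.3 = 41.8600
P(W > t) = e^{−(μ−λ)t} = e^{−1.8795} = 0.152664

Final: 0.152664


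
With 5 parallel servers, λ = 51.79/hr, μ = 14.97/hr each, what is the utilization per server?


ρ = λ/(cμ) = 51.79/(5·14.97) = 51.79/74.85 = 0.6919

Final: 0.6919


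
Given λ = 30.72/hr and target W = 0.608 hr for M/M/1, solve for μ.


W = 1/(μ−λ) ⇒ μ − λ = 1/W = 1/0.608 = 1.6447
μ = λ + 1/W = 30.72 + 1.6447 = 32.3647 per hr

Final: 32.3647 /hr


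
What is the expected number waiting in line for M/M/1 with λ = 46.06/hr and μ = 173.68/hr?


ρ = 46.06/173.68 = 0.2652
Lq = ρ²/(1−ρ) = 0.07033/0.7348 = 0.09571

Final: 0.09571


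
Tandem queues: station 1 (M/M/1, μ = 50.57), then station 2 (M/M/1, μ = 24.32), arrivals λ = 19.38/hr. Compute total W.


Each node sees arrival rate λ = 19.38/hr (tandem ⇒ throughput preserved).
W₁ = 1/(μ₁−λ) = 1/(50.57−19.38) = 0.03206 hr
W₂ = 1/(μ₂−λ) = 1/(24.32−19.38) = 0.20243 hr
W_total = W₁ + W₂ = 0.03206 + 0.20243 = 0.23449 hr

Final: 0.23449 hr


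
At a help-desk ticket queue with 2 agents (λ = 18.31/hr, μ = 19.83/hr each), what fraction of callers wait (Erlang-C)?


a = λ/μ = 0.9233; ρ = a/2 = 0.4617
P₀ = 0.368294 (from M/M/c formula)
C(c,a) = [a^c/(c!(1−ρ))]·P₀ = [0.85257/(2·0.5383)]·0.368294
= 0.79187·0.368294 = 0.291642

Final: 0.291642


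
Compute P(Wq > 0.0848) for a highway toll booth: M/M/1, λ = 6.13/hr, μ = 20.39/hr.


ρ = 6.13/20.39 = 0.3006
P(Wq > t) = ρ·e^{−(μ−λ)t} = 0.3006·e^{−1.2092}
= 0.3006·0.298422 = 0.089717

Final: 0.089717


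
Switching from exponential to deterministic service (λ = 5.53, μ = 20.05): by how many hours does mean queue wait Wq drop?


ρ = 5.53/20.05 = 0.2758
Wq(M/M/1) = ρ/(μ−λ) = 0.2758/14.52 = 0.01900 hr
Wq(M/D/1) = ρ/(2(μ−λ)) = 0.009498 hr
Savings = 0.01900 − 0.009498 = 0.009498 hr

Final: 0.009498 hr


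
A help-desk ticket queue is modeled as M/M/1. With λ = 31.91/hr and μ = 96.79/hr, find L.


ρ = λ/μ = 31.91/96.79 = 0.3297
L = ρ/(1−ρ) = 0.3297/(1 − 0.3297) = 0.3297/0.6703 = 0.4918

Final: 0.4918


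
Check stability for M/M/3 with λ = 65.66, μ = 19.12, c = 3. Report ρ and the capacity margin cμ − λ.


Total capacity cμ = 3·19.12 = 57.36/hr
ρ = λ/(cμ) = 65.66/57.36 = 1.1447
Stable ⇔ ρ < 1: NO
Spare capacity = cμ − λ = 57.36 − 65.66 = -8.30/hr

Final: ρ = 1.1447; unstable; margin = -8.30/hr


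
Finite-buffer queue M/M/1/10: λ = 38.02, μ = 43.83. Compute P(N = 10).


ρ = λ/μ = 38.02/43.83 = 0.8674
P_K = (1−ρ)ρ^K/(1−ρ^(K+1)) = (0.1326·0.241216)/(1 − 0.209241)
= 0.031975/0.790759 = 0.040436

Final: 0.040436


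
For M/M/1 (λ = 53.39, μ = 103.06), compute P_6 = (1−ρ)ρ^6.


ρ = 53.39/103.06 = 0.5180
P_n = (1−ρ)·ρ^n = (1 − 0.5180)·0.5180^6 = 0.4820·0.019329 = 0.009316

Final: 0.009316


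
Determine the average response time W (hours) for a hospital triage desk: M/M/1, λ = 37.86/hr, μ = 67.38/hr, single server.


W = 1/(μ−λ) = 1/(67.38 − 37.86) = 1/29.52 = 0.03388 hr

Final: 0.03388 hr


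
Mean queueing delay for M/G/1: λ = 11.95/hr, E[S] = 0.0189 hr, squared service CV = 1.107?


ρ = λ·E[S] = 11.95·0.0189 = 0.2259
E[S²] = E[S]²(1+C_s²) = 0.0189²·(1+1.107) = 0.0007526
Wq = λ·E[S²]/(2(1−ρ)) = 11.95·0.0007526/(2·0.7741) = 0.005809 hr

Final: 0.005809 hr


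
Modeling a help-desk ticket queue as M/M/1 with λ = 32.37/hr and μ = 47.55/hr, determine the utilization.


ρ = λ/μ = 32.37/47.55 = 0.6808

Final: 0.6808


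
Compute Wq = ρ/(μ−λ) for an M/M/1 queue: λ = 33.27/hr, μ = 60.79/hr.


ρ = 33.27/60.79 = 0.5473
Wq = ρ/(μ−λ) = 0.5473/(60.79 − 33.27) = 0.5473/27.52 = 0.01989 hr

Final: 0.01989 hr


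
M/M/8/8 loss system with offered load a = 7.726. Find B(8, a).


B(c,a) = (a^c/c!) / Σ_{k=0}^{c} a^k/k!
a^8/8! = 314.859722
Σ terms (k=0..8): 1.00000 + 7.72600 + 29.84554 + 76.86221 + 148.45936 + 229.39940 + 295.38996 + 326.02612 + 314.85972 = 1429.568296
B = 314.859722/1429.568296 = 0.220248

Final: 0.220248


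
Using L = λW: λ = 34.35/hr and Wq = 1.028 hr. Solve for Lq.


Lq = λWq = 34.35·1.028 = 35.3118

Final: 35.3118


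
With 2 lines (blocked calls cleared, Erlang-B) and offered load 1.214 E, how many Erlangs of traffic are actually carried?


B(2,1.214) = 0.249720 (Erlang-B)
Carried load = a(1 − B) = 1.214·(1 − 0.249720) = 1.214·0.750280 = 0.9108 E

Final: 0.9108 Erlangs


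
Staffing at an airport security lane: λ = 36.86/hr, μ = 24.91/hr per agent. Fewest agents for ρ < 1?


Stability requires cμ > λ ⇔ c > λ/μ.
λ/μ = 36.86/24.91 = 1.4797
Minimum integer c = ⌊1.4797⌋ + 1 = 2
Check: 2·24.91 = 49.82 > 36.86, while 1·24.91 = 24.91 ≤ 36.86

Final: 2 servers


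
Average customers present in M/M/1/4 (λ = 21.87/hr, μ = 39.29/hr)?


ρ = 21.87/39.29 = 0.5566
L = ρ[1 − (K+1)ρ^K + Kρ^(K+1)] / [(1−ρ)(1−ρ^(K+1))]
Numerator: 0.5566·(1 − 5·0.095999 + 4·0.053436) = 0.408427
Denominator: (0.4434)·(0.946564) = 0.419678
L = 0.408427/0.419678 = 0.9732

Final: 0.9732


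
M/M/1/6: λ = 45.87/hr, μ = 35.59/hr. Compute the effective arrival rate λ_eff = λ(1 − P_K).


ρ = 1.2888; P_K = (1−ρ)ρ^6/(1−ρ^7) = 0.269779
λ_eff = λ(1 − P_K) = 45.87·(1 − 0.269779) = 45.87·0.730221 = 33.4953 /hr

Final: 33.4953 /hr


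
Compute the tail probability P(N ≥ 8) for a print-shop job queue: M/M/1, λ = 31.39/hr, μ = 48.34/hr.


ρ = 31.39/48.34 = 0.6494
P(N ≥ n) = ρ^n = 0.6494^8 = 0.031614

Final: 0.031614


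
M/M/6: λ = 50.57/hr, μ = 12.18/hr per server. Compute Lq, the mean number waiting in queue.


a = λ/μ = 4.1519; ρ = a/6 = 0.6920
P₀ = 0.013994
Lq = P₀·a^c·ρ / (c!·(1−ρ)²) = 0.013994·5122.40594·0.6920/(720·0.09488)
= 0.72614

Final: 0.72614


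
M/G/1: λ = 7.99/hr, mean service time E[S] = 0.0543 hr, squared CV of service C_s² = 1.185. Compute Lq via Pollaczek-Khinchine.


ρ = λ·E[S] = 7.99·0.0543 = 0.4339
Lq = ρ²(1+C_s²)/(2(1−ρ)) = 0.1882·(1+1.185)/(2·0.5661)
= 0.1882·2.1850/1.1323 = 0.36324

Final: 0.36324


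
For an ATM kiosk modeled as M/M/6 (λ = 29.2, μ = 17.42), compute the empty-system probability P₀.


a = λ/μ = 29.2/17.42 = 1.6762; ρ = a/c = 0.2794
Σ_{k=0}^{5} a^k/k! (terms k=0..5) = 1.00000 + 1.67623 + 1.40488 + 0.78497 + 0.32895 + 0.11028 = 5.30531
Tail: a^6/(6!(1−ρ)) = 22.18238/(720·0.7206) = 0.04275
P₀ = 1/(5.30531 + 0.04275) = 1/5.34806 = 0.186984

Final: 0.186984


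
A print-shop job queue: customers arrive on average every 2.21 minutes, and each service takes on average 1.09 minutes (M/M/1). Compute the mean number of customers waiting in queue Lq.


λ = 60/2.21 = 27.1493 /hr
μ = 60/1.09 = 55.0459 /hr
ρ = λ/μ = 27.1493/55.0459 = 0.4932
Lq = ρ²/(1−ρ) = 0.2433/0.5068 = 0.4800

Final: 0.4800


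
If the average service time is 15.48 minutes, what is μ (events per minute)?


μ = 1/(service time) in consistent units.
1 minute = 1 min, so μ = 1/15.48 = 0.06460 per minute

Final: 0.06460 /min


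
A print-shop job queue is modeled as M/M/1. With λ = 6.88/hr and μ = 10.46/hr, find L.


ρ = λ/μ = 6.88/10.46 = 0.6577
L = ρ/(1−ρ) = 0.6577/(1 − 0.6577) = 0.6577/0.3423 = 1.9218

Final: 1.9218


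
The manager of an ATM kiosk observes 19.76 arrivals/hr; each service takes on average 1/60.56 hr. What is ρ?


ρ = λ/μ = 19.76/60.56 = 0.3263

Final: 0.3263


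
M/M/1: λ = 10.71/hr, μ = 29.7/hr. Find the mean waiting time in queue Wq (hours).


ρ = 10.71/29.7 = 0.3606
Wq = ρ/(μ−λ) = 0.3606/(29.7 − 10.71) = 0.3606/18.99 = 0.01899 hr

Final: 0.01899 hr


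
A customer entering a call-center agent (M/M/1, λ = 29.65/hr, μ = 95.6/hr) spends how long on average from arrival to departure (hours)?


W = 1/(μ−λ) = 1/(95.6 − 29.65) = 1/65.95 = 0.01516 hr

Final: 0.01516 hr


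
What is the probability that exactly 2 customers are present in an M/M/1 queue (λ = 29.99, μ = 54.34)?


ρ = 29.99/54.34 = 0.5519
P_n = (1−ρ)·ρ^n = (1 − 0.5519)·0.5519^2 = 0.4481·0.304589 = 0.136488

Final: 0.136488


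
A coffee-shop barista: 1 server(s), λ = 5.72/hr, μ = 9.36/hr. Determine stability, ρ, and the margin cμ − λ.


Total capacity cμ = 1·9.36 = 9.36/hr
ρ = λ/(cμ) = 5.72/9.36 = 0.6111
Stable ⇔ ρ < 1: YES
Spare capacity = cμ − λ = 9.36 − 5.72 = 3.64/hr

Final: ρ = 0.6111; stable; margin = 3.64/hr


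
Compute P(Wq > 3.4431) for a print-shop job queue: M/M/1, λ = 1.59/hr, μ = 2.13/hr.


ρ = 1.59/2.13 = 0.7465
P(Wq > t) = ρ·e^{−(μ−λ)t} = 0.7465·e^{−1.8593}
= 0.7465·0.155786 = 0.116291

Final: 0.116291


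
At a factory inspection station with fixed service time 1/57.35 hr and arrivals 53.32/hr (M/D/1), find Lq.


ρ = 53.32/57.35 = 0.9297
M/D/1: Lq = ρ²/(2(1−ρ)) = 0.8644/(2·0.07027) = 6.15052

Final: 6.15052


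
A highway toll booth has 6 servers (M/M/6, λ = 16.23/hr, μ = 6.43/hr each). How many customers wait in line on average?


a = λ/μ = 2.5241; ρ = a/6 = 0.4207
P₀ = 0.079650
Lq = P₀·a^c·ρ / (c!·(1−ρ)²) = 0.079650·258.60998·0.4207/(720·0.33561)
= 0.03586

Final: 0.03586


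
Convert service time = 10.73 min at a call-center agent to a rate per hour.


μ = 1/(service time) in consistent units.
1 hour = 60 min, so μ = 60/10.73 = 5.5918 per hour

Final: 5.5918 /hr


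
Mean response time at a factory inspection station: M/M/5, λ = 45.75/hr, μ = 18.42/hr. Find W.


a = 2.4837; ρ = 0.4967; P₀ = 0.081484
Lq = P₀·a^c·ρ/(c!(1−ρ)²) = 0.12588
Wq = Lq/λ = 0.12588/45.75 = 0.002751 hr
W = Wq + 1/μ = 0.002751 + 0.05429 = 0.05704 hr

Final: 0.05704 hr


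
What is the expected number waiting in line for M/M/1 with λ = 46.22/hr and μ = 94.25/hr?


ρ = 46.22/94.25 = 0.4904
Lq = ρ²/(1−ρ) = 0.2405/0.5096 = 0.4719

Final: 0.4719


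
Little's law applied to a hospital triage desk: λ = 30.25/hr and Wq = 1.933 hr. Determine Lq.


Lq = λWq = 30.25·1.933 = 58.4733

Final: 58.4733


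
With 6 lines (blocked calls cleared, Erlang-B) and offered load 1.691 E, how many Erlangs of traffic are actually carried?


B(6,1.691) = 0.005997 (Erlang-B)
Carried load = a(1 − B) = 1.691·(1 − 0.005997) = 1.691·0.994003 = 1.6809 E

Final: 1.6809 Erlangs


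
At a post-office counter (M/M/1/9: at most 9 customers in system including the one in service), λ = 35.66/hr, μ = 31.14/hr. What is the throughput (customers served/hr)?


ρ = 1.1452; P_K = (1−ρ)ρ^9/(1−ρ^10) = 0.170792
λ_eff = λ(1 − P_K) = 35.66·(1 − 0.170792) = 35.66·0.829208 = 29.5696 /hr

Final: 29.5696 /hr


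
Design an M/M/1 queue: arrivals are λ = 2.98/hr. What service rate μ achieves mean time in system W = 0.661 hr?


W = 1/(μ−λ) ⇒ μ − λ = 1/W = 1/0.661 = 1.5129
μ = λ + 1/W = 2.98 + 1.5129 = 4.4929 per hr

Final: 4.4929 /hr


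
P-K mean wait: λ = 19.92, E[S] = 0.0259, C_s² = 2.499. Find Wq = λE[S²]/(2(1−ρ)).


ρ = λ·E[S] = 19.92·0.0259 = 0.5159
E[S²] = E[S]²(1+C_s²) = 0.0259²·(1+2.499) = 0.002347
Wq = λ·E[S²]/(2(1−ρ)) = 19.92·0.002347/(2·0.4841) = 0.04829 hr

Final: 0.04829 hr


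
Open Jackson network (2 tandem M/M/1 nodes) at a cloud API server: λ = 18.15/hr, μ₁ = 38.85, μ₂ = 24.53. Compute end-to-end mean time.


Each node sees arrival rate λ = 18.15/hr (tandem ⇒ throughput preserved).
W₁ = 1/(μ₁−λ) = 1/(38.85−18.15) = 0.04831 hr
W₂ = 1/(μ₂−λ) = 1/(24.53−18.15) = 0.15674 hr
W_total = W₁ + W₂ = 0.04831 + 0.15674 = 0.20505 hr

Final: 0.20505 hr


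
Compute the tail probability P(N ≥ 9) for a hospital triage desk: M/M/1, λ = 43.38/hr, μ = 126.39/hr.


ρ = 43.38/126.39 = 0.3432
P(N ≥ n) = ρ^n = 0.3432^9 = 0.00006610

Final: 0.00006610


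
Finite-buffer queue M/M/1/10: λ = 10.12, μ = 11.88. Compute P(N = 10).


ρ = λ/μ = 10.12/11.88 = 0.8519
P_K = (1−ρ)ρ^K/(1−ρ^(K+1)) = (0.1481·0.201206)/(1 − 0.171398)
= 0.029808/0.828602 = 0.035974

Final: 0.035974


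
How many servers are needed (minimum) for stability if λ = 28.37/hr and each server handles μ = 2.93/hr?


Stability requires cμ > λ ⇔ c > λ/μ.
λ/μ = 28.37/2.93 = 9.6826
Minimum integer c = ⌊9.6826⌋ + 1 = 10
Check: 10·2.93 = 29.30 > 28.37, while 9·2.93 = 26.37 ≤ 28.37

Final: 10 servers


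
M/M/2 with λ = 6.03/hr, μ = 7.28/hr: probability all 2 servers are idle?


a = λ/μ = 6.03/7.28 = 0.8283; ρ = a/c = 0.4141
Σ_{k=0}^{1} a^k/k! (terms k=0..1) = 1.00000 + 0.82830 = 1.82830
Tail: a^2/(2!(1−ρ)) = 0.68608/(2·0.5859) = 0.58554
P₀ = 1/(1.82830 + 0.58554) = 1/2.41383 = 0.414279

Final: 0.414279


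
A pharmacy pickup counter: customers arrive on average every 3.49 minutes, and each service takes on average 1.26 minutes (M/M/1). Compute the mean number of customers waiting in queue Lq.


λ = 60/3.49 = 17.1920 /hr
μ = 60/1.26 = 47.6190 /hr
ρ = λ/μ = 17.1920/47.6190 = 0.3610
Lq = ρ²/(1−ρ) = 0.1303/0.6390 = 0.2040

Final: 0.2040


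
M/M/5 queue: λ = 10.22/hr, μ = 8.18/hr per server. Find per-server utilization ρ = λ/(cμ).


ρ = λ/(cμ) = 10.22/(5·8.18) = 10.22/40.90 = 0.2499

Final: 0.2499


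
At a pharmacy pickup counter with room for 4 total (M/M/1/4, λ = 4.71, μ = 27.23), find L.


ρ = 4.71/27.23 = 0.1730
L = ρ[1 − (K+1)ρ^K + Kρ^(K+1)] / [(1−ρ)(1−ρ^(K+1))]
Numerator: 0.1730·(1 − 5·0.0008951 + 4·0.0001548) = 0.172304
Denominator: (0.8270)·(0.999845) = 0.826901
L = 0.172304/0.826901 = 0.2084

Final: 0.2084


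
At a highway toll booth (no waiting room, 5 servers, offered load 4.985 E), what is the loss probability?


B(c,a) = (a^c/c!) / Σ_{k=0}^{c} a^k/k!
a^5/5! = 25.653378
Σ terms (k=0..5): 1.00000 + 4.98500 + 12.42511 + 20.64640 + 25.73057 + 25.65338 = 90.440456
B = 25.653378/90.440456 = 0.283649

Final: 0.283649


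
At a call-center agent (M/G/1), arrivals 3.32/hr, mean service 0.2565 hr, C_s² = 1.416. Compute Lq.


ρ = λ·E[S] = 3.32·0.2565 = 0.8516
Lq = ρ²(1+C_s²)/(2(1−ρ)) = 0.7252·(1+1.416)/(2·0.1484)
= 0.7252·2.4160/0.2968 = 5.90236

Final: 5.90236


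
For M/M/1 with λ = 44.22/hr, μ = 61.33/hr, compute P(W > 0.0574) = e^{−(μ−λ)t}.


W ~ Exponential(μ−λ) for M/M/1.
μ − λ = 61.33 − 44.22 = 17.1100
P(W > t) = e^{−(μ−λ)t} = e^{−0.9821} = 0.374519

Final: 0.374519


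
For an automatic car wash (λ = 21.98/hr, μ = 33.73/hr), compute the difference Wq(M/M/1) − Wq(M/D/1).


ρ = 21.98/33.73 = 0.6516
Wq(M/M/1) = ρ/(μ−λ) = 0.6516/11.75 = 0.05546 hr
Wq(M/D/1) = ρ/(2(μ−λ)) = 0.02773 hr
Savings = 0.05546 − 0.02773 = 0.02773 hr

Final: 0.02773 hr


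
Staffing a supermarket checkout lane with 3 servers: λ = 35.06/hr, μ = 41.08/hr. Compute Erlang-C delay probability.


a = λ/μ = 0.8535; ρ = a/3 = 0.2845
P₀ = 0.423289 (from M/M/c formula)
C(c,a) = [a^c/(c!(1−ρ))]·P₀ = [0.62165/(6·0.7155)]·0.423289
= 0.14480·0.423289 = 0.061293

Final: 0.061293


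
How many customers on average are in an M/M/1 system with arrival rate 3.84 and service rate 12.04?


ρ = λ/μ = 3.84/12.04 = 0.3189
L = ρ/(1−ρ) = 0.3189/(1 − 0.3189) = 0.3189/0.6811 = 0.4683

Final: 0.4683


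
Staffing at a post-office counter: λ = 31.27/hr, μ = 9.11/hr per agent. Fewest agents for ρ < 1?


Stability requires cμ > λ ⇔ c > λ/μ.
λ/μ = 31.27/9.11 = 3.4325
Minimum integer c = ⌊3.4325⌋ + 1 = 4
Check: 4·9.11 = 36.44 > 31.27, while 3·9.11 = 27.33 ≤ 31.27

Final: 4 servers


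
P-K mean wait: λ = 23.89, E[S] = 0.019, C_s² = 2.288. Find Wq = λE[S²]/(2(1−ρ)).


ρ = λ·E[S] = 23.89·0.019 = 0.4539
E[S²] = E[S]²(1+C_s²) = 0.019²·(1+2.288) = 0.001187
Wq = λ·E[S²]/(2(1−ρ)) = 23.89·0.001187/(2·0.5461) = 0.02596 hr

Final: 0.02596 hr


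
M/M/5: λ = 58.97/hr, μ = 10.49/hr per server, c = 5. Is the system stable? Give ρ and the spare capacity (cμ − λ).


Total capacity cμ = 5·10.49 = 52.45/hr
ρ = λ/(cμ) = 58.97/52.45 = 1.1243
Stable ⇔ ρ < 1: NO
Spare capacity = cμ − λ = 52.45 − 58.97 = -6.52/hr

Final: ρ = 1.1243; unstable; margin = -6.52/hr


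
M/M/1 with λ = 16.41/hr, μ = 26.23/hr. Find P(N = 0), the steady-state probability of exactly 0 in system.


ρ = 16.41/26.23 = 0.6256
P_n = (1−ρ)·ρ^n = (1 − 0.6256)·0.6256^0 = 0.3744·1.000000 = 0.374380

Final: 0.374380


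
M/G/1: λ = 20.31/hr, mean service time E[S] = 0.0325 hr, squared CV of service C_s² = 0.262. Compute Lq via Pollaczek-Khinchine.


ρ = λ·E[S] = 20.31·0.0325 = 0.6601
Lq = ρ²(1+C_s²)/(2(1−ρ)) = 0.4357·(1+0.262)/(2·0.3399)
= 0.4357·1.2620/0.6799 = 0.80878

Final: 0.80878


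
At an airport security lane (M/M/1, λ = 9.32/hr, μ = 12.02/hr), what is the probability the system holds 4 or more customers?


ρ = 9.32/12.02 = 0.7754
P(N ≥ n) = ρ^n = 0.7754^4 = 0.361448

Final: 0.361448


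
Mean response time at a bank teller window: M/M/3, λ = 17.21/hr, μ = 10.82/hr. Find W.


a = 1.5906; ρ = 0.5302; P₀ = 0.189284
Lq = P₀·a^c·ρ/(c!(1−ρ)²) = 0.30494
Wq = Lq/λ = 0.30494/17.21 = 0.01772 hr
W = Wq + 1/μ = 0.01772 + 0.09242 = 0.11014 hr

Final: 0.11014 hr


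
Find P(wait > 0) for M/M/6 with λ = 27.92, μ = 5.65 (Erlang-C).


a = λ/μ = 4.9416; ρ = a/6 = 0.8236
P₀ = 0.004943 (from M/M/c formula)
C(c,a) = [a^c/(c!(1−ρ))]·P₀ = [14561.35523/(720·0.1764)]·0.004943
= 114.64835·0.004943 = 0.566688

Final: 0.566688


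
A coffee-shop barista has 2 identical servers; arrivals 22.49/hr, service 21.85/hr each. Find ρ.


ρ = λ/(cμ) = 22.49/(2·21.85) = 22.49/43.70 = 0.5146

Final: 0.5146


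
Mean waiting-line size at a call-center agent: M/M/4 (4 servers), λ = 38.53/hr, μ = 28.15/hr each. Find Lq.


a = λ/μ = 1.3687; ρ = a/4 = 0.3422
P₀ = 0.252835
Lq = P₀·a^c·ρ / (c!·(1−ρ)²) = 0.252835·3.50980·0.3422/(24·0.43272)
= 0.02924

Final: 0.02924


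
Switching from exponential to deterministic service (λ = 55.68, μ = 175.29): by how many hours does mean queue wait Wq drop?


ρ = 55.68/175.29 = 0.3176
Wq(M/M/1) = ρ/(μ−λ) = 0.3176/119.61 = 0.002656 hr
Wq(M/D/1) = ρ/(2(μ−λ)) = 0.001328 hr
Savings = 0.002656 − 0.001328 = 0.001328 hr

Final: 0.001328 hr


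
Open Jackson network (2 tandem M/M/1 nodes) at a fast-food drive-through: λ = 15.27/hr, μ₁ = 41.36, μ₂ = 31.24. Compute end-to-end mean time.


Each node sees arrival rate λ = 15.27/hr (tandem ⇒ throughput preserved).
W₁ = 1/(μ₁−λ) = 1/(41.36−15.27) = 0.03833 hr
W₂ = 1/(μ₂−λ) = 1/(31.24−15.27) = 0.06262 hr
W_total = W₁ + W₂ = 0.03833 + 0.06262 = 0.10095 hr

Final: 0.10095 hr


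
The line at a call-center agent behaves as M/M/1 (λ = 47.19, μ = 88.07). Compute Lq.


ρ = 47.19/88.07 = 0.5358
Lq = ρ²/(1−ρ) = 0.2871/0.4642 = 0.6185

Final: 0.6185


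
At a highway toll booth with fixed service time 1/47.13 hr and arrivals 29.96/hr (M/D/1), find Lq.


ρ = 29.96/47.13 = 0.6357
M/D/1: Lq = ρ²/(2(1−ρ)) = 0.4041/(2·0.3643) = 0.55461

Final: 0.55461


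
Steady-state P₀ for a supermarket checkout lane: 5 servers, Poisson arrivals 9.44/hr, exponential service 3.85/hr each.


a = λ/μ = 9.44/3.85 = 2.4519; ρ = a/c = 0.4904
Σ_{k=0}^{4} a^k/k! (terms k=0..4) = 1.00000 + 2.45195 + 3.00602 + 2.45687 + 1.50603 = 10.42088
Tail: a^5/(5!(1−ρ)) = 88.62502/(120·0.5096) = 1.44923
P₀ = 1/(10.42088 + 1.44923) = 1/11.87010 = 0.084245

Final: 0.084245


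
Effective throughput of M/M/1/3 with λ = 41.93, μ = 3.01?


ρ = 13.9302; P_K = (1−ρ)ρ^3/(1−ρ^4) = 0.928238
λ_eff = λ(1 − P_K) = 41.93·(1 − 0.928238) = 41.93·0.071762 = 3.0090 /hr

Final: 3.0090 /hr


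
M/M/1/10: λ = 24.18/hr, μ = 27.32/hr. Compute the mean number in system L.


ρ = 24.18/27.32 = 0.8851
L = ρ[1 − (K+1)ρ^K + Kρ^(K+1)] / [(1−ρ)(1−ρ^(K+1))]
Numerator: 0.8851·(1 − 11·0.294955 + 10·0.261055) = 0.323970
Denominator: (0.1149)·(0.738945) = 0.084930
L = 0.323970/0.084930 = 3.8146

Final: 3.8146


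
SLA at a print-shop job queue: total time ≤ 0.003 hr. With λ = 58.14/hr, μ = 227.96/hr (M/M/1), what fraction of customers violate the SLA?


W ~ Exponential(μ−λ) for M/M/1.
μ − λ = 227.96 − 58.14 = 169.8200
P(W > t) = e^{−(μ−λ)t} = e^{−0.5095} = 0.600820

Final: 0.600820


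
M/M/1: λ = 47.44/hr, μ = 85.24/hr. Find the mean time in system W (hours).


W = 1/(μ−λ) = 1/(85.24 − 47.44) = 1/37.80 = 0.02646 hr

Final: 0.02646 hr


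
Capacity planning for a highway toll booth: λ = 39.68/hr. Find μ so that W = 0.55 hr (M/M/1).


W = 1/(μ−λ) ⇒ μ − λ = 1/W = 1/0.55 = 1.8182
μ = λ + 1/W = 39.68 + 1.8182 = 41.4982 per hr

Final: 41.4982 /hr


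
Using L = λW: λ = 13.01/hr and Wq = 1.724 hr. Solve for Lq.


Lq = λWq = 13.01·1.724 = 22.4292

Final: 22.4292


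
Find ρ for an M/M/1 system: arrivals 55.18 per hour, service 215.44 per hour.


ρ = λ/μ = 55.18/215.44 = 0.2561

Final: 0.2561


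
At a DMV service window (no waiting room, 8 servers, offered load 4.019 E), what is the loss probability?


B(c,a) = (a^c/c!) / Σ_{k=0}^{c} a^k/k!
a^8/8! = 1.688199
Σ terms (k=0..8): 1.00000 + 4.01900 + 8.07618 + 10.81939 + 10.87078 + 8.73793 + 5.85296 + 3.36044 + 1.68820 = 54.424880
B = 1.688199/54.424880 = 0.031019

Final: 0.031019


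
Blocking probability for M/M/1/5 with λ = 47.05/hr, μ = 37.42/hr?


ρ = λ/μ = 47.05/37.42 = 1.2573
P_K = (1−ρ)ρ^K/(1−ρ^(K+1)) = (-0.2573·3.142528)/(1 − 3.951255)
= -0.808727/-2.951255 = 0.274028

Final: 0.274028


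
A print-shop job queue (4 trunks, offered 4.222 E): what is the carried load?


B(4,4.222) = 0.331669 (Erlang-B)
Carried load = a(1 − B) = 4.222·(1 − 0.331669) = 4.222·0.668331 = 2.8217 E

Final: 2.8217 Erlangs


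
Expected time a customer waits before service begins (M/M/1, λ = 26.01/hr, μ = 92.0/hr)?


ρ = 26.01/92.0 = 0.2827
Wq = ρ/(μ−λ) = 0.2827/(92.0 − 26.01) = 0.2827/65.99 = 0.004284 hr

Final: 0.004284 hr


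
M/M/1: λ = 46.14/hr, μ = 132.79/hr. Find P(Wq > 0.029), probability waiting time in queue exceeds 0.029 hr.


ρ = 46.14/132.79 = 0.3475
P(Wq > t) = ρ·e^{−(μ−λ)t} = 0.3475·e^{−2.5128}
= 0.3475·0.081037 = 0.028158

Final: 0.028158


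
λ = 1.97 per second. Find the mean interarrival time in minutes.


Mean interarrival time = 1/λ = 1/1.97 second = 0.50761 second
In minutes: 0.50761 × 0.0166667 = 0.008460 min

Final: 0.008460 min


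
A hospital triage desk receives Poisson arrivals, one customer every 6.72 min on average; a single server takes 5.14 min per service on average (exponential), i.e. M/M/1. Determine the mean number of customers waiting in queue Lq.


λ = 60/6.72 = 8.9286 /hr
μ = 60/5.14 = 11.6732 /hr
ρ = λ/μ = 8.9286/11.6732 = 0.7649
Lq = ρ²/(1−ρ) = 0.5850/0.2351 = 2.4883

Final: 2.4883


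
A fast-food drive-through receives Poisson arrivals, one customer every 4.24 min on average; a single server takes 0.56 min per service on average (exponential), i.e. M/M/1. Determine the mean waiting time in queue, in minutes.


λ = 60/4.24 = 14.1509 /hr
μ = 60/0.56 = 107.1429 /hr
ρ = λ/μ = 14.1509/107.1429 = 0.1321
Wq = ρ/(μ−λ) = 0.1321/(107.1429−14.1509) = 0.001420 hr
In minutes: 0.001420·60 = 0.08522 min

Final: 0.08522 min


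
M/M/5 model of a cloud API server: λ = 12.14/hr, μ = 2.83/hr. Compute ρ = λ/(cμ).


ρ = λ/(cμ) = 12.14/(5·2.83) = 12.14/14.15 = 0.8580

Final: 0.8580


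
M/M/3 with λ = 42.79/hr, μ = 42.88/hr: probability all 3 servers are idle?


a = λ/μ = 42.79/42.88 = 0.9979; ρ = a/c = 0.3326
Σ_{k=0}^{2} a^k/k! (terms k=0..2) = 1.00000 + 0.99790 + 0.49790 = 2.49580
Tail: a^3/(3!(1−ρ)) = 0.99372/(6·0.6674) = 0.24817
P₀ = 1/(2.49580 + 0.24817) = 1/2.74397 = 0.364435

Final: 0.364435


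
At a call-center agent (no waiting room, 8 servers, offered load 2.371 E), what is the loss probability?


B(c,a) = (a^c/c!) / Σ_{k=0}^{c} a^k/k!
a^8/8! = 0.024770
Σ terms (k=0..8): 1.00000 + 2.37100 + 2.81082 + 2.22149 + 1.31679 + 0.62442 + 0.24675 + 0.08358 + 0.02477 = 10.699608
B = 0.024770/10.699608 = 0.002315

Final: 0.002315


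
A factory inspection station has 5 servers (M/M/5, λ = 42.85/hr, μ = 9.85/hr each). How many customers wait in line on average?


a = λ/μ = 4.3503; ρ = a/5 = 0.8701
P₀ = 0.006975
Lq = P₀·a^c·ρ / (c!·(1−ρ)²) = 0.006975·1558.01982·0.8701/(120·0.01689)
= 4.66589

Final: 4.66589


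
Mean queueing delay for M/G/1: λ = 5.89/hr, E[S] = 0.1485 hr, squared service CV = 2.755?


ρ = λ·E[S] = 5.89·0.1485 = 0.8747
E[S²] = E[S]²(1+C_s²) = 0.1485²·(1+2.755) = 0.082806
Wq = λ·E[S²]/(2(1−ρ)) = 5.89·0.082806/(2·0.1253) = 1.94570 hr

Final: 1.94570 hr


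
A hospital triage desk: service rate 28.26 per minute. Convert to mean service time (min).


Mean service time = 1/μ = 1/28.26 minute = 0.03539 minute
In minutes: 0.03539 × 1 = 0.03539 min

Final: 0.03539 min


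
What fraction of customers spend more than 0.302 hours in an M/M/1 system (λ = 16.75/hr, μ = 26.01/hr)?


W ~ Exponential(μ−λ) for M/M/1.
μ − λ = 26.01 − 16.75 = 9.2600
P(W > t) = e^{−(μ−λ)t} = e^{−2.7965} = 0.061022

Final: 0.061022


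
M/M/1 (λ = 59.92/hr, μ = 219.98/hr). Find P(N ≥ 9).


ρ = 59.92/219.98 = 0.2724
P(N ≥ n) = ρ^n = 0.2724^9 = 0.000008255

Final: 0.000008255


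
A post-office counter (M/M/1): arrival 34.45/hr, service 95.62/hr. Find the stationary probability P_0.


ρ = 34.45/95.62 = 0.3603
P_n = (1−ρ)·ρ^n = (1 − 0.3603)·0.3603^0 = 0.6397·1.000000 = 0.639720

Final: 0.639720


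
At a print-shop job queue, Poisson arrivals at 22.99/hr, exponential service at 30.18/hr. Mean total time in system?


W = 1/(μ−λ) = 1/(30.18 − 22.99) = 1/7.19 = 0.1391 hr

Final: 0.1391 hr


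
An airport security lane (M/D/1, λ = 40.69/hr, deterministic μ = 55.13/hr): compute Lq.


ρ = 40.69/55.13 = 0.7381
M/D/1: Lq = ρ²/(2(1−ρ)) = 0.5448/(2·0.2619) = 1.03990

Final: 1.03990


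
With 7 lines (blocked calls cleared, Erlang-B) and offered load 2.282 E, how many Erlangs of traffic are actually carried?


B(7,2.282) = 0.006543 (Erlang-B)
Carried load = a(1 − B) = 2.282·(1 − 0.006543) = 2.282·0.993457 = 2.2671 E

Final: 2.2671 Erlangs


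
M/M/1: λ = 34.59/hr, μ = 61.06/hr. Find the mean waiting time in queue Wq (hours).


ρ = 34.59/61.06 = 0.5665
Wq = ρ/(μ−λ) = 0.5665/(61.06 − 34.59) = 0.5665/26.47 = 0.02140 hr

Final: 0.02140 hr


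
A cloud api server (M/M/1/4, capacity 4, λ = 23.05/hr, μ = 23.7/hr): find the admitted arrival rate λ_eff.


ρ = 0.9726; P_K = (1−ρ)ρ^4/(1−ρ^5) = 0.189034
λ_eff = λ(1 − P_K) = 23.05·(1 − 0.189034) = 23.05·0.810966 = 18.6928 /hr

Final: 18.6928 /hr


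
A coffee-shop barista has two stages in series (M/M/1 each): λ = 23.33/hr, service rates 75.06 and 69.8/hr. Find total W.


Each node sees arrival rate λ = 23.33/hr (tandem ⇒ throughput preserved).
W₁ = 1/(μ₁−λ) = 1/(75.06−23.33) = 0.01933 hr
W₂ = 1/(μ₂−λ) = 1/(69.8−23.33) = 0.02152 hr
W_total = W₁ + W₂ = 0.01933 + 0.02152 = 0.04085 hr

Final: 0.04085 hr


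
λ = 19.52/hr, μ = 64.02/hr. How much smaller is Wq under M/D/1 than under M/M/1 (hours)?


ρ = 19.52/64.02 = 0.3049
Wq(M/M/1) = ρ/(μ−λ) = 0.3049/44.50 = 0.006852 hr
Wq(M/D/1) = ρ/(2(μ−λ)) = 0.003426 hr
Savings = 0.006852 − 0.003426 = 0.003426 hr

Final: 0.003426 hr


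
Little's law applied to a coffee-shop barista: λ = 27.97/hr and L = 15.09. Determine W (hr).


W = L/λ = 15.09/27.97 = 0.5395 hr

Final: 0.5395 hr


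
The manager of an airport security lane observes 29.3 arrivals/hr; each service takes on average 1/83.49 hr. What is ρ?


ρ = λ/μ = 29.3/83.49 = 0.3509

Final: 0.3509


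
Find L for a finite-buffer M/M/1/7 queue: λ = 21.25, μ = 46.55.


ρ = 21.25/46.55 = 0.4565
L = ρ[1 − (K+1)ρ^K + Kρ^(K+1)] / [(1−ρ)(1−ρ^(K+1))]
Numerator: 0.4565·(1 − 8·0.004131 + 7·0.001886) = 0.447438
Denominator: (0.5435)·(0.998114) = 0.542477
L = 0.447438/0.542477 = 0.8248

Final: 0.8248


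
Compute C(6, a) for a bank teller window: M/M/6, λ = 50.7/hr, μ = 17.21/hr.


a = λ/μ = 2.9460; ρ = a/6 = 0.4910
P₀ = 0.051766 (from M/M/c formula)
C(c,a) = [a^c/(c!(1−ρ))]·P₀ = [653.67599/(720·0.5090)]·0.051766
= 1.78364·0.051766 = 0.092333

Final: 0.092333


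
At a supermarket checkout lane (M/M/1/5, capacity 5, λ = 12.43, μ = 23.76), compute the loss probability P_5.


ρ = λ/μ = 12.43/23.76 = 0.5231
P_K = (1−ρ)ρ^K/(1−ρ^(K+1)) = (0.4769·0.039185)/(1 − 0.020500)
= 0.018686/0.979500 = 0.019077

Final: 0.019077


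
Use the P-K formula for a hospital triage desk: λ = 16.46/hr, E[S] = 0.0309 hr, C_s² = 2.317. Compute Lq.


ρ = λ·E[S] = 16.46·0.0309 = 0.5086
Lq = ρ²(1+C_s²)/(2(1−ρ)) = 0.2587·(1+2.317)/(2·0.4914)
= 0.2587·3.3170/0.9828 = 0.87311

Final: 0.87311


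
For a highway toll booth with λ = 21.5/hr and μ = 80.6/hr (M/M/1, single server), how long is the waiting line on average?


ρ = 21.5/80.6 = 0.2667
Lq = ρ²/(1−ρ) = 0.07116/0.7333 = 0.09704

Final: 0.09704


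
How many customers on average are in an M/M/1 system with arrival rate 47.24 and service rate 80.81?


ρ = λ/μ = 47.24/80.81 = 0.5846
L = ρ/(1−ρ) = 0.5846/(1 − 0.5846) = 0.5846/0.4154 = 1.4072

Final: 1.4072


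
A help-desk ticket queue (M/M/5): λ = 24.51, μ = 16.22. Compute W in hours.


a = 1.5111; ρ = 0.3022; P₀ = 0.220302
Lq = P₀·a^c·ρ/(c!(1−ρ)²) = 0.008978
Wq = Lq/λ = 0.008978/24.51 = 0.0003663 hr
W = Wq + 1/μ = 0.0003663 + 0.06165 = 0.06202 hr

Final: 0.06202 hr


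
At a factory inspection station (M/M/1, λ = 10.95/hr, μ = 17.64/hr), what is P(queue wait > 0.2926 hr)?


ρ = 10.95/17.64 = 0.6207
P(Wq > t) = ρ·e^{−(μ−λ)t} = 0.6207·e^{−1.9575}
= 0.6207·0.141212 = 0.087657

Final: 0.087657


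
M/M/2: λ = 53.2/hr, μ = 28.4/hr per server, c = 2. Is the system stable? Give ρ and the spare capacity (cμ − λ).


Total capacity cμ = 2·28.4 = 56.80/hr
ρ = λ/(cμ) = 53.2/56.80 = 0.9366
Stable ⇔ ρ < 1: YES
Spare capacity = cμ − λ = 56.80 − 53.2 = 3.60/hr

Final: ρ = 0.9366; stable; margin = 3.60/hr


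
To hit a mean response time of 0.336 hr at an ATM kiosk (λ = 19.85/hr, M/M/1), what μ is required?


W = 1/(μ−λ) ⇒ μ − λ = 1/W = 1/0.336 = 2.9762
μ = λ + 1/W = 19.85 + 2.9762 = 22.8262 per hr

Final: 22.8262 /hr


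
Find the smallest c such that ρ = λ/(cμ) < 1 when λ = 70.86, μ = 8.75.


Stability requires cμ > λ ⇔ c > λ/μ.
λ/μ = 70.86/8.75 = 8.0983
Minimum integer c = ⌊8.0983⌋ + 1 = 9
Check: 9·8.75 = 78.75 > 70.86, while 8·8.75 = 70.00 ≤ 70.86

Final: 9 servers


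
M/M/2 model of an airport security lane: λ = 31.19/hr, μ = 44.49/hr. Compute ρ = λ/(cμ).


ρ = λ/(cμ) = 31.19/(2·44.49) = 31.19/88.98 = 0.3505

Final: 0.3505


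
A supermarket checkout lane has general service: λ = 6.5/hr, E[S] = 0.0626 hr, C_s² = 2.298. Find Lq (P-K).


ρ = λ·E[S] = 6.5·0.0626 = 0.4069
Lq = ρ²(1+C_s²)/(2(1−ρ)) = 0.1656·(1+2.298)/(2·0.5931)
= 0.1656·3.2980/1.1862 = 0.46033

Final: 0.46033


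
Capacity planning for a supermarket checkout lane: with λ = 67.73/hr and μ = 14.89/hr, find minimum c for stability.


Stability requires cμ > λ ⇔ c > λ/μ.
λ/μ = 67.73/14.89 = 4.5487
Minimum integer c = ⌊4.5487⌋ + 1 = 5
Check: 5·14.89 = 74.45 > 67.73, while 4·14.89 = 59.56 ≤ 67.73

Final: 5 servers


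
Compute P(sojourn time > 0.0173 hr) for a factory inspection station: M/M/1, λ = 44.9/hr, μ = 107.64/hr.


W ~ Exponential(μ−λ) for M/M/1.
μ − λ = 107.64 − 44.9 = 62.7400
P(W > t) = e^{−(μ−λ)t} = e^{−1.0854} = 0.337766

Final: 0.337766


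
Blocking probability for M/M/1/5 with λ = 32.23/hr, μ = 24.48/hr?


ρ = λ/μ = 32.23/24.48 = 1.3166
P_K = (1−ρ)ρ^K/(1−ρ^(K+1)) = (-0.3166·3.955892)/(1 − 5.208268)
= -1.252376/-4.208268 = 0.297599

Final: 0.297599


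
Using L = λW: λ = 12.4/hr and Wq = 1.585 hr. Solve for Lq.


Lq = λWq = 12.4·1.585 = 19.6540

Final: 19.6540


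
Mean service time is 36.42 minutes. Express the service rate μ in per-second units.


μ = 1/(service time) in consistent units.
1 second = 0.0166667 min, so μ = 0.0166667/36.42 = 0.0004576 per second

Final: 0.0004576 /sec


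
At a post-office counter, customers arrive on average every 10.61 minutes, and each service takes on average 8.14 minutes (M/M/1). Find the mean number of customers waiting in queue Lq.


λ = 60/10.61 = 5.6550 /hr
μ = 60/8.14 = 7.3710 /hr
ρ = λ/μ = 5.6550/7.3710 = 0.7672
Lq = ρ²/(1−ρ) = 0.5886/0.2328 = 2.5283

Final: 2.5283


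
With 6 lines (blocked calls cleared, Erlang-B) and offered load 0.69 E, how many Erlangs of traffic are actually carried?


B(6,0.69) = 0.00007518 (Erlang-B)
Carried load = a(1 − B) = 0.69·(1 − 0.00007518) = 0.69·0.999925 = 0.6899 E

Final: 0.6899 Erlangs


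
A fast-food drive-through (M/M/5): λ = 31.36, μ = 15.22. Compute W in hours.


a = 2.0604; ρ = 0.4121; P₀ = 0.126287
Lq = P₀·a^c·ρ/(c!(1−ρ)²) = 0.04660
Wq = Lq/λ = 0.04660/31.36 = 0.001486 hr
W = Wq + 1/μ = 0.001486 + 0.06570 = 0.06719 hr

Final: 0.06719 hr


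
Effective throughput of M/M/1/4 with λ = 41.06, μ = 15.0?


ρ = 2.7373; P_K = (1−ρ)ρ^4/(1−ρ^5) = 0.638838
λ_eff = λ(1 − P_K) = 41.06·(1 − 0.638838) = 41.06·0.361162 = 14.8293 /hr

Final: 14.8293 /hr


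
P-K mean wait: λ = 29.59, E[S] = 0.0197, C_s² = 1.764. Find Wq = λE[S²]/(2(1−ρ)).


ρ = λ·E[S] = 29.59·0.0197 = 0.5829
E[S²] = E[S]²(1+C_s²) = 0.0197²·(1+1.764) = 0.001073
Wq = λ·E[S²]/(2(1−ρ)) = 29.59·0.001073/(2·0.4171) = 0.03805 hr

Final: 0.03805 hr


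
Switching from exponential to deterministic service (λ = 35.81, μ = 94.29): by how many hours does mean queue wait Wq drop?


ρ = 35.81/94.29 = 0.3798
Wq(M/M/1) = ρ/(μ−λ) = 0.3798/58.48 = 0.006494 hr
Wq(M/D/1) = ρ/(2(μ−λ)) = 0.003247 hr
Savings = 0.006494 − 0.003247 = 0.003247 hr

Final: 0.003247 hr


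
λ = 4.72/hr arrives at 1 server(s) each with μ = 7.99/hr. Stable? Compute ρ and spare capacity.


Total capacity cμ = 1·7.99 = 7.99/hr
ρ = λ/(cμ) = 4.72/7.99 = 0.5907
Stable ⇔ ρ < 1: YES
Spare capacity = cμ − λ = 7.99 − 4.72 = 3.27/hr

Final: ρ = 0.5907; stable; margin = 3.27/hr


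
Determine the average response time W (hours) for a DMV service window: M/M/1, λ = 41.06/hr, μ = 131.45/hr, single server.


W = 1/(μ−λ) = 1/(131.45 − 41.06) = 1/90.39 = 0.01106 hr

Final: 0.01106 hr


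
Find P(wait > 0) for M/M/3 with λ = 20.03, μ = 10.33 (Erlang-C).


a = λ/μ = 1.9390; ρ = a/3 = 0.6463
P₀ = 0.121146 (from M/M/c formula)
C(c,a) = [a^c/(c!(1−ρ))]·P₀ = [7.29024/(6·0.3537)]·0.121146
= 3.43559·0.121146 = 0.416209

Final: 0.416209


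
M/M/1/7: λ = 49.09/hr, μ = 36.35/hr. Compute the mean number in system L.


ρ = 49.09/36.35 = 1.3505
L = ρ[1 − (K+1)ρ^K + Kρ^(K+1)] / [(1−ρ)(1−ρ^(K+1))]
Numerator: 1.3505·(1 − 8·8.192573 + 7·11.063918) = 17.430448
Denominator: (-0.3505)·(-10.063918) = 3.527216
L = 17.430448/3.527216 = 4.9417

Final: 4.9417


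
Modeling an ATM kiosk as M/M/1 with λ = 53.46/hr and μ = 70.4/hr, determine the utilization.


ρ = λ/μ = 53.46/70.4 = 0.7594

Final: 0.7594


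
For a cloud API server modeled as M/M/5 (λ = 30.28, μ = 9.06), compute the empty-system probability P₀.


a = λ/μ = 30.28/9.06 = 3.3422; ρ = a/c = 0.6684
Σ_{k=0}^{4} a^k/k! (terms k=0..4) = 1.00000 + 3.34216 + 5.58503 + 6.22203 + 5.19876 = 21.34797
Tail: a^5/(5!(1−ρ)) = 417.00222/(120·0.3316) = 10.48058
P₀ = 1/(21.34797 + 10.48058) = 1/31.82855 = 0.031418

Final: 0.031418


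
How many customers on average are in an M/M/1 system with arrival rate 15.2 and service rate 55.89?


ρ = λ/μ = 15.2/55.89 = 0.2720
L = ρ/(1−ρ) = 0.2720/(1 − 0.2720) = 0.2720/0.7280 = 0.3736

Final: 0.3736


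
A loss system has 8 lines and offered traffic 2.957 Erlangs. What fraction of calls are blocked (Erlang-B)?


B(c,a) = (a^c/c!) / Σ_{k=0}^{c} a^k/k!
a^8/8! = 0.144974
Σ terms (k=0..8): 1.00000 + 2.95700 + 4.37192 + 4.30926 + 3.18562 + 1.88398 + 0.92849 + 0.39222 + 0.14497 = 19.173461
B = 0.144974/19.173461 = 0.007561

Final: 0.007561


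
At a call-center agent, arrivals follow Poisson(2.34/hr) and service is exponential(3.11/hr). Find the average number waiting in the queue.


ρ = 2.34/3.11 = 0.7524
Lq = ρ²/(1−ρ) = 0.5661/0.2476 = 2.2865

Final: 2.2865


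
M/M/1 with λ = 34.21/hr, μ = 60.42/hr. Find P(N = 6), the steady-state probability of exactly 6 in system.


ρ = 34.21/60.42 = 0.5662
P_n = (1−ρ)·ρ^n = (1 − 0.5662)·0.5662^6 = 0.4338·0.032948 = 0.014293

Final: 0.014293


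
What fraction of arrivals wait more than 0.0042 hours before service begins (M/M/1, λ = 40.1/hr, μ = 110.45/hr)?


ρ = 40.1/110.45 = 0.3631
P(Wq > t) = ρ·e^{−(μ−λ)t} = 0.3631·e^{−0.2955}
= 0.3631·0.744182 = 0.270183

Final: 0.270183


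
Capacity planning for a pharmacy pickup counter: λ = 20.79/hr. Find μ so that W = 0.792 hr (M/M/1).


W = 1/(μ−λ) ⇒ μ − λ = 1/W = 1/0.792 = 1.2626
μ = λ + 1/W = 20.79 + 1.2626 = 22.0526 per hr

Final: 22.0526 /hr


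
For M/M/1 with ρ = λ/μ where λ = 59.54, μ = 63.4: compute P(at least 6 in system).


ρ = 59.54/63.4 = 0.9391
P(N ≥ n) = ρ^n = 0.9391^6 = 0.685989

Final: 0.685989


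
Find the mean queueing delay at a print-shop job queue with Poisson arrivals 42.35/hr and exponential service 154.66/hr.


ρ = 42.35/154.66 = 0.2738
Wq = ρ/(μ−λ) = 0.2738/(154.66 − 42.35) = 0.2738/112.31 = 0.002438 hr

Final: 0.002438 hr


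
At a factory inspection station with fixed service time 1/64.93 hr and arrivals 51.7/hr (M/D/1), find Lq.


ρ = 51.7/64.93 = 0.7962
M/D/1: Lq = ρ²/(2(1−ρ)) = 0.6340/(2·0.2038) = 1.55577

Final: 1.55577


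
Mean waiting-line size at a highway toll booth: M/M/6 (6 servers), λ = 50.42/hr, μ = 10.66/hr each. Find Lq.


a = λ/μ = 4.7298; ρ = a/6 = 0.7883
P₀ = 0.006730
Lq = P₀·a^c·ρ / (c!·(1−ρ)²) = 0.006730·11196.28178·0.7883/(720·0.04481)
= 1.84092

Final: 1.84092


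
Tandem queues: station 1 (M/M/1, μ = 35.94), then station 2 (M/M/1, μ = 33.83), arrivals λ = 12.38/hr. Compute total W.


Each node sees arrival rate λ = 12.38/hr (tandem ⇒ throughput preserved).
W₁ = 1/(μ₁−λ) = 1/(35.94−12.38) = 0.04244 hr
W₂ = 1/(μ₂−λ) = 1/(33.83−12.38) = 0.04662 hr
W_total = W₁ + W₂ = 0.04244 + 0.04662 = 0.08906 hr

Final: 0.08906 hr


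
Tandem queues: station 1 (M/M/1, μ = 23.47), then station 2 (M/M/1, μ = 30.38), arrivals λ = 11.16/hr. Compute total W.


Each node sees arrival rate λ = 11.16/hr (tandem ⇒ throughput preserved).
W₁ = 1/(μ₁−λ) = 1/(23.47−11.16) = 0.08123 hr
W₂ = 1/(μ₂−λ) = 1/(30.38−11.16) = 0.05203 hr
W_total = W₁ + W₂ = 0.08123 + 0.05203 = 0.13326 hr

Final: 0.13326 hr
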